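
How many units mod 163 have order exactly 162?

54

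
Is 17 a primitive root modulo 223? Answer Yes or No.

φ(223) = 223 − 1 = 222 = 2 · 3 · 37.
17 is a primitive root mod 223 iff 17^(φ(223)/q) ≢ 1 for every prime q | φ(223), i.e. q ∈ {2, 3, 37}.
17^111 ≡ 1 (mod 223)  [q = 2: ≡ 1 ✗]
17^74 ≡ 1 (mod 223)  [q = 3: ≡ 1 ✗]
17^6 ≡ 49 (mod 223)  [q = 37: ≢ 1 ✓]
17^111 ≡ 1 shows ord(17) | 111, strictly less than φ(223); not a primitive root.

No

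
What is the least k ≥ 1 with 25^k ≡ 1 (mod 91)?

6

ord(25) | φ(91) = φ(7·13) = (7−1)·(13−1) = 6·12 = 72 = 2^3 · 3^2.
Divisors of 72: 1, 2, 3, 4, 6, 8, 9, 12, 18, 24, 36, 72.
Check 25^d mod 91 for each divisor in increasing order:
25^1 ≡ 25 (mod 91)
25^2 ≡ 79 (mod 91)
25^3 ≡ 64 (mod 91)
25^4 ≡ 53 (mod 91)
25^6 ≡ 1 (mod 91) ✓
Hence ord(25) = 6.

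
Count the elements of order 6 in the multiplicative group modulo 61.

φ(61) = 61 − 1 = 60 = 2^2 · 3 · 5.
(Z/61Z)^× is cyclic (|G| = 60); a cyclic group of order m has exactly φ(d) elements of each order d | m, and none otherwise.
6 = 2 · 3 divides 60, and φ(6) = 2.

2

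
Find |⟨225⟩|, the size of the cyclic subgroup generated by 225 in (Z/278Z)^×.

By Lagrange's theorem, ord_278(225) divides φ(278) = φ(2)·φ(139) = 1·138 = 138 = 2 · 3 · 23.
Divisors of 138: 1, 2, 3, 6, 23, 46, 69, 138.
Test each divisor d:
225^1 ≡ 225
225^2 ≡ 29
225^3 ≡ 131
225^6 ≡ 203
225^23 ≡ 235
225^46 ≡ 181
225^69 ≡ 1
So ord_278(225) = 69.

69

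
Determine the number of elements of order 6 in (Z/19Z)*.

2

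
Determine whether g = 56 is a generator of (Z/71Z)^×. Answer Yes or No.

Yes

φ(71) = 71 − 1 = 70 = 2 · 5 · 7.
It suffices to check that the order of 56 is not a proper divisor of 70: compute 56^(70/q) for q ∈ {2, 5, 7}.
56^35 ≡ 70 (mod 71)  [q = 2: ≢ 1 ✓]
56^14 ≡ 25 (mod 71)  [q = 5: ≢ 1 ✓]
56^10 ≡ 48 (mod 71)  [q = 7: ≢ 1 ✓]
None equal 1, so ord_71(56) = 70: 56 is a primitive root.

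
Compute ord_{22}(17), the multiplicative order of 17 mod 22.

10

The order of 17 must divide φ(22) = φ(2)·φ(11) = 1·10 = 10 = 2 · 5.
Divisors of 10: 1, 2, 5, 10.
Test each divisor d:
17^1 ≡ 17 (mod 22)
17^2 ≡ 3 (mod 22)
17^5 ≡ 21 (mod 22)
17^10 ≡ 1 (mod 22) ✓
Therefore the multiplicative order of 17 modulo 22 is 10.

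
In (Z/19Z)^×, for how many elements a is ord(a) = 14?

0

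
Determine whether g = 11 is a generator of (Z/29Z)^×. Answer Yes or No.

Yes

φ(29) = 29 − 1 = 28 = 2^2 · 7.
An element g generates (Z/29Z)^× iff g^(28/q) ≢ 1 (mod 29) for each prime q ∈ {2, 7}.
11^14 ≡ 28 (mod 29)  [q = 2: ≢ 1 ✓]
11^4 ≡ 25 (mod 29)  [q = 7: ≢ 1 ✓]
All checks pass, so 11 has order 28 and is a primitive root modulo 29.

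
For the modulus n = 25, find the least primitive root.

2

φ(25) = φ(5^2) = 5·(5−1) = 20 = 2^2 · 5.
g is a primitive root iff g^(20/q) ≢ 1 (mod 25) for each prime q ∈ {2, 5}.
g = 2: 2^10 ≡ 24; 2^4 ≡ 16 — none is 1, so 2 is a primitive root.
Hence the least primitive root of 25 is 2.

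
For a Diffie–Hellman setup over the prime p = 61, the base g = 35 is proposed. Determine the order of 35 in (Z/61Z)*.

60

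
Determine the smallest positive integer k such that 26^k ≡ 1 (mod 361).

57

The order of 26 must divide φ(361) = φ(19^2) = 19·(19−1) = 342 = 2 · 3^2 · 19.
Divisors of 342: 1, 2, 3, 6, 9, 18, 19, 38, 57, 114, 171, 342.
Compute 26^d (mod 361) for the divisors d until we hit 1:
26^1 ≡ 26 (mod 361)
26^2 ≡ 315 (mod 361)
26^3 ≡ 248 (mod 361)
26^6 ≡ 134 (mod 361)
26^9 ≡ 20 (mod 361)
26^18 ≡ 39 (mod 361)
26^19 ≡ 292 (mod 361)
26^38 ≡ 68 (mod 361)
26^57 ≡ 1 (mod 361) ✓
Hence ord(26) = 57.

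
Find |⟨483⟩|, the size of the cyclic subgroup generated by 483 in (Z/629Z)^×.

144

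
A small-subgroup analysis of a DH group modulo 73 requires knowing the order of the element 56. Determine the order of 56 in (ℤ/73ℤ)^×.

24

By Lagrange's theorem, ord_73(56) divides φ(73) = 73 − 1 = 72 = 2^3 · 3^2.
Divisors of 72: 1, 2, 3, 4, 6, 8, 9, 12, 18, 24, 36, 72.
Test each divisor d:
56^1 ≡ 56 (mod 73)
56^2 ≡ 70 (mod 73)
56^3 ≡ 51 (mod 73)
56^4 ≡ 9 (mod 73)
56^6 ≡ 46 (mod 73)
56^8 ≡ 8 (mod 73)
56^9 ≡ 10 (mod 73)
56^12 ≡ 72 (mod 73)
56^18 ≡ 27 (mod 73)
56^24 ≡ 1 (mod 73) ✓
So ord_73(56) = 24.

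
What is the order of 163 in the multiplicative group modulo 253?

Since 163 ∈ (Z/253Z)^×, its order divides φ(253) = φ(11·23) = (11−1)·(23−1) = 10·22 = 220 = 2^2 · 5 · 11.
Divisors of 220: 1, 2, 4, 5, 10, 11, 20, 22, 44, 55, 110, 220.
Check 163^d mod 253 for each divisor in increasing order:
163^1 ≡ 163
163^2 ≡ 4
163^4 ≡ 16
163^5 ≡ 78
163^10 ≡ 12
163^11 ≡ 185
163^20 ≡ 144
163^22 ≡ 70
163^44 ≡ 93
163^55 ≡ 1
The smallest such exponent is 55, so the order of 163 is 55.

55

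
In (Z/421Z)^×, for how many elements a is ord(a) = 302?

0

φ(421) = 421 − 1 = 420 = 2^2 · 3 · 5 · 7.
In a cyclic group of order 420, there are φ(d) elements of order d for each divisor d of 420, and zero for non-divisors.
Here 420 is not a multiple of 302, so there are no elements of order 302.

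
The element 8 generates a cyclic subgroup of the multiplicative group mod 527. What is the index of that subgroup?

12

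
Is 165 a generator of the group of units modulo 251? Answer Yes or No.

Yes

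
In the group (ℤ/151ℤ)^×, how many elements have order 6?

φ(151) = 151 − 1 = 150 = 2 · 3 · 5^2.
(Z/151Z)^× is cyclic (|G| = 150); a cyclic group of order m has exactly φ(d) elements of each order d | m, and none otherwise.
6 = 2 · 3 divides 150, and φ(6) = 2.

2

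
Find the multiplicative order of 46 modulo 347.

173

Since 46 ∈ (Z/347Z)^×, its order divides φ(347) = 347 − 1 = 346 = 2 · 173.
Divisors of 346: 1, 2, 173, 346.
Compute 46^d (mod 347) for the divisors d until we hit 1:
46^1 ≡ 46 (mod 347)
46^2 ≡ 34 (mod 347)
46^173 ≡ 1 (mod 347) ✓
Hence ord(46) = 173.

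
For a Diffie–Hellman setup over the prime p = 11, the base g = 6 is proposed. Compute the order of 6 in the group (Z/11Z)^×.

By Lagrange's theorem, ord_11(6) divides φ(11) = 11 − 1 = 10 = 2 · 5.
Divisors of 10: 1, 2, 5, 10.
Check 6^d mod 11 for each divisor in increasing order:
6^1 ≡ 6
6^2 ≡ 3
6^5 ≡ 10
6^10 ≡ 1
Hence ord(6) = 10.

10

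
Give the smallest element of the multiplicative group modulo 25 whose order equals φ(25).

φ(25) = φ(5^2) = 5·(5−1) = 20 = 2^2 · 5.
g is a primitive root iff g^(20/q) ≢ 1 (mod 25) for each prime q ∈ {2, 5}.
g = 2: 2^10 ≡ 24; 2^4 ≡ 16 — none is 1, so 2 is a primitive root.
So 2 is the smallest generator of (Z/25Z)^×.

2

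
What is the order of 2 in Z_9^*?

Since 2 ∈ (Z/9Z)^×, its order divides φ(9) = φ(3^2) = 3·(3−1) = 6 = 2 · 3.
Divisors of 6: 1, 2, 3, 6.
Evaluate successive powers at the divisors of 6:
2^1 ≡ 2 (mod 9)
2^2 ≡ 4 (mod 9)
2^3 ≡ 8 (mod 9)
2^6 ≡ 1 (mod 9) ✓
Therefore the multiplicative order of 2 modulo 9 is 6.

6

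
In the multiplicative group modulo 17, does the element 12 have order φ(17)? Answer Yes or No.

Yes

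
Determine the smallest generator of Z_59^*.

φ(59) = 59 − 1 = 58 = 2 · 29.
Test candidates g = 2, 3, … against the prime factors q ∈ {2, 29} of φ(59): g is a generator iff g^(58/q) ≢ 1 for every such q.
g = 2: 2^29 ≡ 58; 2^2 ≡ 4 — none is 1, so 2 is a primitive root.
So 2 is the smallest generator of (Z/59Z)^×.

2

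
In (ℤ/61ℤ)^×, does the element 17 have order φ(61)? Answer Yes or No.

φ(61) = 61 − 1 = 60 = 2^2 · 3 · 5.
An element g generates (Z/61Z)^× iff g^(60/q) ≢ 1 (mod 61) for each prime q ∈ {2, 3, 5}.
17^30 ≡ 60 (mod 61)  [q = 2: ≢ 1 ✓]
17^20 ≡ 13 (mod 61)  [q = 3: ≢ 1 ✓]
17^12 ≡ 20 (mod 61)  [q = 5: ≢ 1 ✓]
Every test exponent gives a nontrivial residue, hence 17 generates the full group.

Yes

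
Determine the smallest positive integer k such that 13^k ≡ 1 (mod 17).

4

The order of 13 must divide φ(17) = 17 − 1 = 16 = 2^4.
Divisors of 16: 1, 2, 4, 8, 16.
Check 13^d mod 17 for each divisor in increasing order:
13^1 ≡ 13
13^2 ≡ 16
13^4 ≡ 1
The smallest such exponent is 4, so the order of 13 is 4.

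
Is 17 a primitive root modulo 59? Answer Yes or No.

φ(59) = 59 − 1 = 58 = 2 · 29.
Test 17^(58/q) mod 59 for each prime factor q of 58:
17^29 ≡ 1 (mod 59)  [q = 2: ≡ 1 ✗]
17^2 ≡ 53 (mod 59)  [q = 29: ≢ 1 ✓]
The check at q = 2 fails, so 17 generates a proper subgroup.

No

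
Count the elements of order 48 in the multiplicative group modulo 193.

φ(193) = 193 − 1 = 192 = 2^6 · 3.
Since (Z/193Z)^× is cyclic of order 192, the number of elements of order d is φ(d) when d | 192 and 0 otherwise.
48 = 2^4 · 3 divides 192, and φ(48) = 16.

16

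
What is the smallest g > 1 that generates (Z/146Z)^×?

φ(146) = φ(2)·φ(73) = 1·72 = 72 = 2^3 · 3^2.
g is a primitive root iff g^(72/q) ≢ 1 (mod 146) for each prime q ∈ {2, 3}.
g = 2: gcd(2, 146) = 2 > 1, not a unit — skip.
g = 3: 3^36 ≡ 1 — hits 1, so not a primitive root.
g = 4: gcd(4, 146) = 2 > 1, not a unit — skip.
g = 5: 5^36 ≡ 145; 5^24 ≡ 81 — none is 1, so 5 is a primitive root.
Hence the least primitive root of 146 is 5.

5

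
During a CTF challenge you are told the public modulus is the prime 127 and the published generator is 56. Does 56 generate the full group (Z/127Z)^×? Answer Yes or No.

φ(127) = 127 − 1 = 126 = 2 · 3^2 · 7.
An element g generates (Z/127Z)^× iff g^(126/q) ≢ 1 (mod 127) for each prime q ∈ {2, 3, 7}.
56^63 ≡ 126 (mod 127)  [q = 2: ≢ 1 ✓]
56^42 ≡ 107 (mod 127)  [q = 3: ≢ 1 ✓]
56^18 ≡ 16 (mod 127)  [q = 7: ≢ 1 ✓]
All checks pass, so 56 has order 126 and is a primitive root modulo 127.

Yes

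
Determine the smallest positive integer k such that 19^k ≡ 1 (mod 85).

The order of 19 must divide φ(85) = φ(5·17) = (5−1)·(17−1) = 4·16 = 64 = 2^6.
Divisors of 64: 1, 2, 4, 8, 16, 32, 64.
Check 19^d mod 85 for each divisor in increasing order:
19^1 ≡ 19
19^2 ≡ 21
19^4 ≡ 16
19^8 ≡ 1
So ord_85(19) = 8.

8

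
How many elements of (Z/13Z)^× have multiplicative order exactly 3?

2

φ(13) = 13 − 1 = 12 = 2^2 · 3.
(Z/13Z)^× is cyclic (|G| = 12); a cyclic group of order m has exactly φ(d) elements of each order d | m, and none otherwise.
3 | 12, and φ(3) = 3 − 1 = 2.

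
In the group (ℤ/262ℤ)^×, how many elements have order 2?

1

φ(262) = φ(2)·φ(131) = 1·130 = 130 = 2 · 5 · 13.
Since (Z/262Z)^× is cyclic of order 130, the number of elements of order d is φ(d) when d | 130 and 0 otherwise.
2 | 130, and φ(2) = 2 − 1 = 1.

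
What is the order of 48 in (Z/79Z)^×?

78

By Lagrange's theorem, ord_79(48) divides φ(79) = 79 − 1 = 78 = 2 · 3 · 13.
Divisors of 78: 1, 2, 3, 6, 13, 26, 39, 78.
Evaluate successive powers at the divisors of 78:
48^1 ≡ 48
48^2 ≡ 13
48^3 ≡ 71
48^6 ≡ 64
48^13 ≡ 56
48^26 ≡ 55
48^39 ≡ 78
48^78 ≡ 1
The smallest such exponent is 78, so the order of 48 is 78.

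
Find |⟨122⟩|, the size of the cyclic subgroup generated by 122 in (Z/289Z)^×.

272

The order of 122 must divide φ(289) = φ(17^2) = 17·(17−1) = 272 = 2^4 · 17.
Divisors of 272: 1, 2, 4, 8, 16, 17, 34, 68, 136, 272.
Check 122^d mod 289 for each divisor in increasing order:
122^1 ≡ 122
122^2 ≡ 145
122^4 ≡ 217
122^8 ≡ 271
122^16 ≡ 35
122^17 ≡ 224
122^34 ≡ 179
122^68 ≡ 251
122^136 ≡ 288
122^272 ≡ 1
Hence ord(122) = 272.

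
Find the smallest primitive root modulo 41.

φ(41) = 41 − 1 = 40 = 2^3 · 5.
g is a primitive root iff g^(40/q) ≢ 1 (mod 41) for each prime q ∈ {2, 5}.
g = 2: 2^20 ≡ 1 — hits 1, so not a primitive root.
g = 3: 3^20 ≡ 40; 3^8 ≡ 1 — hits 1, so not a primitive root.
g = 4: 4^20 ≡ 1 — hits 1, so not a primitive root.
g = 5: 5^20 ≡ 1 — hits 1, so not a primitive root.
g = 6: 6^20 ≡ 40; 6^8 ≡ 10 — none is 1, so 6 is a primitive root.
Hence the least primitive root of 41 is 6.

6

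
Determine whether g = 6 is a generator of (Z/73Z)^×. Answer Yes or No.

No

φ(73) = 73 − 1 = 72 = 2^3 · 3^2.
Test 6^(72/q) mod 73 for each prime factor q of 72:
6^36 ≡ 1 (mod 73)  [q = 2: ≡ 1 ✗]
6^24 ≡ 64 (mod 73)  [q = 3: ≢ 1 ✓]
Since 6^36 ≡ 1, the order of 6 divides 36 < 72, so 6 is not a primitive root.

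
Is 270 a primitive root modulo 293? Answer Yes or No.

Yes

φ(293) = 293 − 1 = 292 = 2^2 · 73.
Test 270^(292/q) mod 293 for each prime factor q of 292:
270^146 ≡ 292 (mod 293)  [q = 2: ≢ 1 ✓]
270^4 ≡ 26 (mod 293)  [q = 73: ≢ 1 ✓]
All checks pass, so 270 has order 292 and is a primitive root modulo 293.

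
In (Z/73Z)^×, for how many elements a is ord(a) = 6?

φ(73) = 73 − 1 = 72 = 2^3 · 3^2.
In a cyclic group of order 72, there are φ(d) elements of order d for each divisor d of 72, and zero for non-divisors.
6 = 2 · 3 divides 72, and φ(6) = 2.

2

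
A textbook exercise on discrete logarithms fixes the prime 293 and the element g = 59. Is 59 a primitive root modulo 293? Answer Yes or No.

φ(293) = 293 − 1 = 292 = 2^2 · 73.
It suffices to check that the order of 59 is not a proper divisor of 292: compute 59^(292/q) for q ∈ {2, 73}.
59^146 ≡ 1 (mod 293)  [q = 2: ≡ 1 ✗]
59^4 ≡ 53 (mod 293)  [q = 73: ≢ 1 ✓]
The check at q = 2 fails, so 59 generates a proper subgroup.

No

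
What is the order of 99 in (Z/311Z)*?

By Lagrange's theorem, ord_311(99) divides φ(311) = 311 − 1 = 310 = 2 · 5 · 31.
Divisors of 310: 1, 2, 5, 10, 31, 62, 155, 310.
Test each divisor d:
99^1 ≡ 99
99^2 ≡ 160
99^5 ≡ 61
99^10 ≡ 300
99^31 ≡ 95
99^62 ≡ 6
99^155 ≡ 310
99^310 ≡ 1
Hence ord(99) = 310.

310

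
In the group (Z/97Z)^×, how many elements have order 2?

1

φ(97) = 97 − 1 = 96 = 2^5 · 3.
(Z/97Z)^× is cyclic (|G| = 96); a cyclic group of order m has exactly φ(d) elements of each order d | m, and none otherwise.
2 | 96, and φ(2) = 2 − 1 = 1.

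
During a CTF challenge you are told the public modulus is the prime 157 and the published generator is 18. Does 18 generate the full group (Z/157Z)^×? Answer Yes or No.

Yes

φ(157) = 157 − 1 = 156 = 2^2 · 3 · 13.
Test 18^(156/q) mod 157 for each prime factor q of 156:
18^78 ≡ 156 (mod 157)  [q = 2: ≢ 1 ✓]
18^52 ≡ 144 (mod 157)  [q = 3: ≢ 1 ✓]
18^12 ≡ 67 (mod 157)  [q = 13: ≢ 1 ✓]
None equal 1, so ord_157(18) = 156: 18 is a primitive root.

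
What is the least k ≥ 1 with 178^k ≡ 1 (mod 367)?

ord(178) | φ(367) = 367 − 1 = 366 = 2 · 3 · 61.
Divisors of 366: 1, 2, 3, 6, 61, 122, 183, 366.
Evaluate successive powers at the divisors of 366:
178^1 ≡ 178 (mod 367)
178^2 ≡ 122 (mod 367)
178^3 ≡ 63 (mod 367)
178^6 ≡ 299 (mod 367)
178^61 ≡ 1 (mod 367) ✓
Hence ord(178) = 61.

61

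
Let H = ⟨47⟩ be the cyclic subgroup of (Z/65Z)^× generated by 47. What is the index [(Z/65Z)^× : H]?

12

By Lagrange's theorem, ord_65(47) divides φ(65) = φ(5·13) = (5−1)·(13−1) = 4·12 = 48 = 2^4 · 3.
Divisors of 48: 1, 2, 3, 4, 6, 8, 12, 16, 24, 48.
Check 47^d mod 65 for each divisor in increasing order:
47^1 ≡ 47 (mod 65)
47^2 ≡ 64 (mod 65)
47^3 ≡ 18 (mod 65)
47^4 ≡ 1 (mod 65) ✓
Thus |⟨47⟩| = ord(47) = 4.
The index is φ(65) / ord(47) = 48 / 4 = 12.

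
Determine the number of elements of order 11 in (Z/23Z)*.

10

φ(23) = 23 − 1 = 22 = 2 · 11.
In a cyclic group of order 22, there are φ(d) elements of order d for each divisor d of 22, and zero for non-divisors.
11 | 22, and φ(11) = 11 − 1 = 10.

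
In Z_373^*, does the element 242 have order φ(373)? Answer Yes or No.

Yes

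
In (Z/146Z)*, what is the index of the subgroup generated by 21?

By Lagrange's theorem, ord_146(21) divides φ(146) = φ(2)·φ(73) = 1·72 = 72 = 2^3 · 3^2.
Divisors of 72: 1, 2, 3, 4, 6, 8, 9, 12, 18, 24, 36, 72.
Test each divisor d:
21^1 ≡ 21 (mod 146)
21^2 ≡ 3 (mod 146)
21^3 ≡ 63 (mod 146)
21^4 ≡ 9 (mod 146)
21^6 ≡ 27 (mod 146)
21^8 ≡ 81 (mod 146)
21^9 ≡ 95 (mod 146)
21^12 ≡ 145 (mod 146)
21^18 ≡ 119 (mod 146)
21^24 ≡ 1 (mod 146) ✓
Thus |⟨21⟩| = ord(21) = 24.
Index = |(Z/146Z)^×| / |⟨21⟩| = 72 / 24 = 3.

3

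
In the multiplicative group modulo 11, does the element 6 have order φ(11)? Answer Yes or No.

φ(11) = 11 − 1 = 10 = 2 · 5.
Test 6^(10/q) mod 11 for each prime factor q of 10:
6^5 ≡ 10 (mod 11)  [q = 2: ≢ 1 ✓]
6^2 ≡ 3 (mod 11)  [q = 5: ≢ 1 ✓]
None equal 1, so ord_11(6) = 10: 6 is a primitive root.

Yes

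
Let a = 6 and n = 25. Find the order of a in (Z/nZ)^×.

5

The order of 6 must divide φ(25) = φ(5^2) = 5·(5−1) = 20 = 2^2 · 5.
Divisors of 20: 1, 2, 4, 5, 10, 20.
Test each divisor d:
6^1 ≡ 6 (mod 25)
6^2 ≡ 11 (mod 25)
6^4 ≡ 21 (mod 25)
6^5 ≡ 1 (mod 25) ✓
So ord_25(6) = 5.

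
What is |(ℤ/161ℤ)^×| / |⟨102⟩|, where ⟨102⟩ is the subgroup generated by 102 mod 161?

Since 102 ∈ (Z/161Z)^×, its order divides φ(161) = φ(7·23) = (7−1)·(23−1) = 6·22 = 132 = 2^2 · 3 · 11.
Divisors of 132: 1, 2, 3, 4, 6, 11, 12, 22, 33, 44, 66, 132.
Test each divisor d:
102^1 ≡ 102
102^2 ≡ 100
102^3 ≡ 57
102^4 ≡ 18
102^6 ≡ 29
102^11 ≡ 114
102^12 ≡ 36
102^22 ≡ 116
102^33 ≡ 22
102^44 ≡ 93
102^66 ≡ 1
So ord_161(102) = 66, hence |⟨102⟩| = 66.
[(Z/161Z)^× : ⟨102⟩] = 132/66 = 2.

2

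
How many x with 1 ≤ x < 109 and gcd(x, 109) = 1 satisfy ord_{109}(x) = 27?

18

φ(109) = 109 − 1 = 108 = 2^2 · 3^3.
(Z/109Z)^× is cyclic (|G| = 108); a cyclic group of order m has exactly φ(d) elements of each order d | m, and none otherwise.
27 = 3^3 divides 108, and φ(27) = 18.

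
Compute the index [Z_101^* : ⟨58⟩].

4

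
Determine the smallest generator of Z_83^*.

2

φ(83) = 83 − 1 = 82 = 2 · 41.
g is a primitive root iff g^(82/q) ≢ 1 (mod 83) for each prime q ∈ {2, 41}.
g = 2: 2^41 ≡ 82; 2^2 ≡ 4 — none is 1, so 2 is a primitive root.
Hence the least primitive root of 83 is 2.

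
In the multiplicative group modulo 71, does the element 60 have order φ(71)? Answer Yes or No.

φ(71) = 71 − 1 = 70 = 2 · 5 · 7.
Test 60^(70/q) mod 71 for each prime factor q of 70:
60^35 ≡ 1 (mod 71)  [q = 2: ≡ 1 ✗]
60^14 ≡ 54 (mod 71)  [q = 5: ≢ 1 ✓]
60^10 ≡ 32 (mod 71)  [q = 7: ≢ 1 ✓]
The check at q = 2 fails, so 60 generates a proper subgroup.

No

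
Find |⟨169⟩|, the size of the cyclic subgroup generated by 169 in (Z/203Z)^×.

7

The order of 169 must divide φ(203) = φ(7·29) = (7−1)·(29−1) = 6·28 = 168 = 2^3 · 3 · 7.
Divisors of 168: 1, 2, 3, 4, 6, 7, 8, 12, 14, 21, 24, 28, 42, 56, 84, 168.
Compute 169^d (mod 203) for the divisors d until we hit 1:
169^1 ≡ 169 (mod 203)
169^2 ≡ 141 (mod 203)
169^3 ≡ 78 (mod 203)
169^4 ≡ 190 (mod 203)
169^6 ≡ 197 (mod 203)
169^7 ≡ 1 (mod 203) ✓
Therefore the multiplicative order of 169 modulo 203 is 7.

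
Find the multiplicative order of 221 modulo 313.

312

The order of 221 must divide φ(313) = 313 − 1 = 312 = 2^3 · 3 · 13.
Divisors of 312: 1, 2, 3, 4, 6, 8, 12, 13, 24, 26, 39, 52, 78, 104, 156, 312.
Compute 221^d (mod 313) for the divisors d until we hit 1:
221^1 ≡ 221
221^2 ≡ 13
221^3 ≡ 56
221^4 ≡ 169
221^6 ≡ 6
221^8 ≡ 78
221^12 ≡ 36
221^13 ≡ 131
221^24 ≡ 44
221^26 ≡ 259
221^39 ≡ 125
221^52 ≡ 99
221^78 ≡ 288
221^104 ≡ 98
221^156 ≡ 312
221^312 ≡ 1
Hence ord(221) = 312.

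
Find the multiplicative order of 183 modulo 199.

Since 183 ∈ (Z/199Z)^×, its order divides φ(199) = 199 − 1 = 198 = 2 · 3^2 · 11.
Divisors of 198: 1, 2, 3, 6, 9, 11, 18, 22, 33, 66, 99, 198.
Test each divisor d:
183^1 ≡ 183 (mod 199)
183^2 ≡ 57 (mod 199)
183^3 ≡ 83 (mod 199)
183^6 ≡ 123 (mod 199)
183^9 ≡ 60 (mod 199)
183^11 ≡ 37 (mod 199)
183^18 ≡ 18 (mod 199)
183^22 ≡ 175 (mod 199)
183^33 ≡ 107 (mod 199)
183^66 ≡ 106 (mod 199)
183^99 ≡ 198 (mod 199)
183^198 ≡ 1 (mod 199) ✓
So ord_199(183) = 198.

198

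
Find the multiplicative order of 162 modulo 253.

The order of 162 must divide φ(253) = φ(11·23) = (11−1)·(23−1) = 10·22 = 220 = 2^2 · 5 · 11.
Divisors of 220: 1, 2, 4, 5, 10, 11, 20, 22, 44, 55, 110, 220.
Test each divisor d:
162^1 ≡ 162 (mod 253)
162^2 ≡ 185 (mod 253)
162^4 ≡ 70 (mod 253)
162^5 ≡ 208 (mod 253)
162^10 ≡ 1 (mod 253) ✓
The smallest such exponent is 10, so the order of 162 is 10.

10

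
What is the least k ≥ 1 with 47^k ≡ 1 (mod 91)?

12

By Lagrange's theorem, ord_91(47) divides φ(91) = φ(7·13) = (7−1)·(13−1) = 6·12 = 72 = 2^3 · 3^2.
Divisors of 72: 1, 2, 3, 4, 6, 8, 9, 12, 18, 24, 36, 72.
Compute 47^d (mod 91) for the divisors d until we hit 1:
47^1 ≡ 47
47^2 ≡ 25
47^3 ≡ 83
47^4 ≡ 79
47^6 ≡ 64
47^8 ≡ 53
47^9 ≡ 34
47^12 ≡ 1
So ord_91(47) = 12.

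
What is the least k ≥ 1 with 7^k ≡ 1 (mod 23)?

Since 7 ∈ (Z/23Z)^×, its order divides φ(23) = 23 − 1 = 22 = 2 · 11.
Divisors of 22: 1, 2, 11, 22.
Compute 7^d (mod 23) for the divisors d until we hit 1:
7^1 ≡ 7
7^2 ≡ 3
7^11 ≡ 22
7^22 ≡ 1
Therefore the multiplicative order of 7 modulo 23 is 22.

22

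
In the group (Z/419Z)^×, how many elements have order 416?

0

φ(419) = 419 − 1 = 418 = 2 · 11 · 19.
(Z/419Z)^× is cyclic (|G| = 418); a cyclic group of order m has exactly φ(d) elements of each order d | m, and none otherwise.
416 does not divide 418, so no element of (Z/419Z)^× has order 416.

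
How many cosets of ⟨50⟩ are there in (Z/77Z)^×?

The order of 50 must divide φ(77) = φ(7·11) = (7−1)·(11−1) = 6·10 = 60 = 2^2 · 3 · 5.
Divisors of 60: 1, 2, 3, 4, 5, 6, 10, 12, 15, 20, 30, 60.
Evaluate successive powers at the divisors of 60:
50^1 ≡ 50 (mod 77)
50^2 ≡ 36 (mod 77)
50^3 ≡ 29 (mod 77)
50^4 ≡ 64 (mod 77)
50^5 ≡ 43 (mod 77)
50^6 ≡ 71 (mod 77)
50^10 ≡ 1 (mod 77) ✓
So ord_77(50) = 10, hence |⟨50⟩| = 10.
The index is φ(77) / ord(50) = 60 / 10 = 6.

6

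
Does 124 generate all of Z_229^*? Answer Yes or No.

φ(229) = 229 − 1 = 228 = 2^2 · 3 · 19.
124 is a primitive root mod 229 iff 124^(φ(229)/q) ≢ 1 for every prime q | φ(229), i.e. q ∈ {2, 3, 19}.
124^114 ≡ 228 (mod 229)  [q = 2: ≢ 1 ✓]
124^76 ≡ 94 (mod 229)  [q = 3: ≢ 1 ✓]
124^12 ≡ 27 (mod 229)  [q = 19: ≢ 1 ✓]
All checks pass, so 124 has order 228 and is a primitive root modulo 229.

Yes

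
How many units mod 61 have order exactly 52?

0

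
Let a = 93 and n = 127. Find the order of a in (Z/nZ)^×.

126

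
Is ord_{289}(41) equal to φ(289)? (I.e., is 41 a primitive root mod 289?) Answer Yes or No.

Yes

φ(289) = φ(17^2) = 17·(17−1) = 272 = 2^4 · 17.
An element g generates (Z/289Z)^× iff g^(272/q) ≢ 1 (mod 289) for each prime q ∈ {2, 17}.
41^136 ≡ 288 (mod 289)  [q = 2: ≢ 1 ✓]
41^16 ≡ 171 (mod 289)  [q = 17: ≢ 1 ✓]
None equal 1, so ord_289(41) = 272: 41 is a primitive root.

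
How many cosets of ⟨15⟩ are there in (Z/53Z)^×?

4

By Lagrange's theorem, ord_53(15) divides φ(53) = 53 − 1 = 52 = 2^2 · 13.
Divisors of 52: 1, 2, 4, 13, 26, 52.
Compute 15^d (mod 53) for the divisors d until we hit 1:
15^1 ≡ 15 (mod 53)
15^2 ≡ 13 (mod 53)
15^4 ≡ 10 (mod 53)
15^13 ≡ 1 (mod 53) ✓
The order of 15 is 13, so the subgroup it generates has 13 elements.
[(Z/53Z)^× : ⟨15⟩] = 52/13 = 4.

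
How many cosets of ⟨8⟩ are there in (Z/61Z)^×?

ord(8) | φ(61) = 61 − 1 = 60 = 2^2 · 3 · 5.
Divisors of 60: 1, 2, 3, 4, 5, 6, 10, 12, 15, 20, 30, 60.
Evaluate successive powers at the divisors of 60:
8^1 ≡ 8 (mod 61)
8^2 ≡ 3 (mod 61)
8^3 ≡ 24 (mod 61)
8^4 ≡ 9 (mod 61)
8^5 ≡ 11 (mod 61)
8^6 ≡ 27 (mod 61)
8^10 ≡ 60 (mod 61)
8^12 ≡ 58 (mod 61)
8^15 ≡ 50 (mod 61)
8^20 ≡ 1 (mod 61) ✓
The order of 8 is 20, so the subgroup it generates has 20 elements.
[(Z/61Z)^× : ⟨8⟩] = 60/20 = 3.

3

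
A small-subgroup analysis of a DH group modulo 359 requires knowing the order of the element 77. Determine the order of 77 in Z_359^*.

358

The order of 77 must divide φ(359) = 359 − 1 = 358 = 2 · 179.
Divisors of 358: 1, 2, 179, 358.
Evaluate successive powers at the divisors of 358:
77^1 ≡ 77
77^2 ≡ 185
77^179 ≡ 358
77^358 ≡ 1
Therefore the multiplicative order of 77 modulo 359 is 358.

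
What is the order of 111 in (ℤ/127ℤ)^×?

By Lagrange's theorem, ord_127(111) divides φ(127) = 127 − 1 = 126 = 2 · 3^2 · 7.
Divisors of 126: 1, 2, 3, 6, 7, 9, 14, 18, 21, 42, 63, 126.
Check 111^d mod 127 for each divisor in increasing order:
111^1 ≡ 111 (mod 127)
111^2 ≡ 2 (mod 127)
111^3 ≡ 95 (mod 127)
111^6 ≡ 8 (mod 127)
111^7 ≡ 126 (mod 127)
111^9 ≡ 125 (mod 127)
111^14 ≡ 1 (mod 127) ✓
So ord_127(111) = 14.

14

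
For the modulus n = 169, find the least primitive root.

2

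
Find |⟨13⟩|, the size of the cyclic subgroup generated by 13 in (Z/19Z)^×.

18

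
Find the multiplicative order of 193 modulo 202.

25

Since 193 ∈ (Z/202Z)^×, its order divides φ(202) = φ(2)·φ(101) = 1·100 = 100 = 2^2 · 5^2.
Divisors of 100: 1, 2, 4, 5, 10, 20, 25, 50, 100.
Test each divisor d:
193^1 ≡ 193 (mod 202)
193^2 ≡ 81 (mod 202)
193^4 ≡ 97 (mod 202)
193^5 ≡ 137 (mod 202)
193^10 ≡ 185 (mod 202)
193^20 ≡ 87 (mod 202)
193^25 ≡ 1 (mod 202) ✓
So ord_202(193) = 25.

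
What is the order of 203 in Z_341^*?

By Lagrange's theorem, ord_341(203) divides φ(341) = φ(11·31) = (11−1)·(31−1) = 10·30 = 300 = 2^2 · 3 · 5^2.
Divisors of 300: 1, 2, 3, 4, 5, 6, 10, 12, 15, 20, 25, 30, 50, 60, 75, 100, 150, 300.
Evaluate successive powers at the divisors of 300:
203^1 ≡ 203 (mod 341)
203^2 ≡ 289 (mod 341)
203^3 ≡ 15 (mod 341)
203^4 ≡ 317 (mod 341)
203^5 ≡ 243 (mod 341)
203^6 ≡ 225 (mod 341)
203^10 ≡ 56 (mod 341)
203^12 ≡ 157 (mod 341)
203^15 ≡ 309 (mod 341)
203^20 ≡ 67 (mod 341)
203^25 ≡ 254 (mod 341)
203^30 ≡ 1 (mod 341) ✓
Therefore the multiplicative order of 203 modulo 341 is 30.

30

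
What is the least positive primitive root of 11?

φ(11) = 11 − 1 = 10 = 2 · 5.
g is a primitive root iff g^(10/q) ≢ 1 (mod 11) for each prime q ∈ {2, 5}.
g = 2: 2^5 ≡ 10; 2^2 ≡ 4 — none is 1, so 2 is a primitive root.
So 2 is the smallest generator of (Z/11Z)^×.

2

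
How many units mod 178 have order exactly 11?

φ(178) = φ(2)·φ(89) = 1·88 = 88 = 2^3 · 11.
Since (Z/178Z)^× is cyclic of order 88, the number of elements of order d is φ(d) when d | 88 and 0 otherwise.
11 | 88, and φ(11) = 11 − 1 = 10.

10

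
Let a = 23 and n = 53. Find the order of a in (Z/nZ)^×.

4

Since 23 ∈ (Z/53Z)^×, its order divides φ(53) = 53 − 1 = 52 = 2^2 · 13.
Divisors of 52: 1, 2, 4, 13, 26, 52.
Check 23^d mod 53 for each divisor in increasing order:
23^1 ≡ 23 (mod 53)
23^2 ≡ 52 (mod 53)
23^4 ≡ 1 (mod 53) ✓
Therefore the multiplicative order of 23 modulo 53 is 4.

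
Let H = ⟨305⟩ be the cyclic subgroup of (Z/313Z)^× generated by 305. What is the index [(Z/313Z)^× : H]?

By Lagrange's theorem, ord_313(305) divides φ(313) = 313 − 1 = 312 = 2^3 · 3 · 13.
Divisors of 312: 1, 2, 3, 4, 6, 8, 12, 13, 24, 26, 39, 52, 78, 104, 156, 312.
Compute 305^d (mod 313) for the divisors d until we hit 1:
305^1 ≡ 305
305^2 ≡ 64
305^3 ≡ 114
305^4 ≡ 27
305^6 ≡ 163
305^8 ≡ 103
305^12 ≡ 277
305^13 ≡ 288
305^24 ≡ 44
305^26 ≡ 312
305^39 ≡ 25
305^52 ≡ 1
Thus |⟨305⟩| = ord(305) = 52.
The index is φ(313) / ord(305) = 312 / 52 = 6.

6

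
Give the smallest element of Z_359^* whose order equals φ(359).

7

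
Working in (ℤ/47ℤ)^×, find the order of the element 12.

By Lagrange's theorem, ord_47(12) divides φ(47) = 47 − 1 = 46 = 2 · 23.
Divisors of 46: 1, 2, 23, 46.
Evaluate successive powers at the divisors of 46:
12^1 ≡ 12 (mod 47)
12^2 ≡ 3 (mod 47)
12^23 ≡ 1 (mod 47) ✓
So ord_47(12) = 23.

23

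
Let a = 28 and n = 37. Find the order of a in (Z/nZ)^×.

18

By Lagrange's theorem, ord_37(28) divides φ(37) = 37 − 1 = 36 = 2^2 · 3^2.
Divisors of 36: 1, 2, 3, 4, 6, 9, 12, 18, 36.
Test each divisor d:
28^1 ≡ 28
28^2 ≡ 7
28^3 ≡ 11
28^4 ≡ 12
28^6 ≡ 10
28^9 ≡ 36
28^12 ≡ 26
28^18 ≡ 1
So ord_37(28) = 18.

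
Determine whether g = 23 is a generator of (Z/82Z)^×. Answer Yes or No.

φ(82) = φ(2)·φ(41) = 1·40 = 40 = 2^3 · 5.
It suffices to check that the order of 23 is not a proper divisor of 40: compute 23^(40/q) for q ∈ {2, 5}.
23^20 ≡ 1 (mod 82)  [q = 2: ≡ 1 ✗]
23^8 ≡ 51 (mod 82)  [q = 5: ≢ 1 ✓]
23^20 ≡ 1 shows ord(23) | 20, strictly less than φ(82); not a primitive root.

No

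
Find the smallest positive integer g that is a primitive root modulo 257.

3

φ(257) = 257 − 1 = 256 = 2^8.
g is a primitive root iff g^(256/q) ≢ 1 (mod 257) for each prime q ∈ {2}.
g = 2: 2^128 ≡ 1 — hits 1, so not a primitive root.
g = 3: 3^128 ≡ 256 — none is 1, so 3 is a primitive root.
Hence the least primitive root of 257 is 3.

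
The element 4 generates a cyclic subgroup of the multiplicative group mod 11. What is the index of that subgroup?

2

ord(4) | φ(11) = 11 − 1 = 10 = 2 · 5.
Divisors of 10: 1, 2, 5, 10.
Test each divisor d:
4^1 ≡ 4 (mod 11)
4^2 ≡ 5 (mod 11)
4^5 ≡ 1 (mod 11) ✓
Thus |⟨4⟩| = ord(4) = 5.
The index is φ(11) / ord(4) = 10 / 5 = 2.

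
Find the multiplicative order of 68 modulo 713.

6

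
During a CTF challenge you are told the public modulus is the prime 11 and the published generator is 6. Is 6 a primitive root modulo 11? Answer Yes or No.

φ(11) = 11 − 1 = 10 = 2 · 5.
It suffices to check that the order of 6 is not a proper divisor of 10: compute 6^(10/q) for q ∈ {2, 5}.
6^5 ≡ 10 (mod 11)  [q = 2: ≢ 1 ✓]
6^2 ≡ 3 (mod 11)  [q = 5: ≢ 1 ✓]
None equal 1, so ord_11(6) = 10: 6 is a primitive root.

Yes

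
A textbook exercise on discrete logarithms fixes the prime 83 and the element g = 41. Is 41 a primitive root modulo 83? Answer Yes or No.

φ(83) = 83 − 1 = 82 = 2 · 41.
41 is a primitive root mod 83 iff 41^(φ(83)/q) ≢ 1 for every prime q | φ(83), i.e. q ∈ {2, 41}.
41^41 ≡ 1 (mod 83)  [q = 2: ≡ 1 ✗]
41^2 ≡ 21 (mod 83)  [q = 41: ≢ 1 ✓]
The check at q = 2 fails, so 41 generates a proper subgroup.

No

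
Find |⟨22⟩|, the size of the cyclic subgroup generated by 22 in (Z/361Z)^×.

342

The order of 22 must divide φ(361) = φ(19^2) = 19·(19−1) = 342 = 2 · 3^2 · 19.
Divisors of 342: 1, 2, 3, 6, 9, 18, 19, 38, 57, 114, 171, 342.
Compute 22^d (mod 361) for the divisors d until we hit 1:
22^1 ≡ 22 (mod 361)
22^2 ≡ 123 (mod 361)
22^3 ≡ 179 (mod 361)
22^6 ≡ 273 (mod 361)
22^9 ≡ 132 (mod 361)
22^18 ≡ 96 (mod 361)
22^19 ≡ 307 (mod 361)
22^38 ≡ 28 (mod 361)
22^57 ≡ 293 (mod 361)
22^114 ≡ 292 (mod 361)
22^171 ≡ 360 (mod 361)
22^342 ≡ 1 (mod 361) ✓
So ord_361(22) = 342.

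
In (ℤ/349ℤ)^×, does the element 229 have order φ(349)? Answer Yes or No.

Yes

φ(349) = 349 − 1 = 348 = 2^2 · 3 · 29.
An element g generates (Z/349Z)^× iff g^(348/q) ≢ 1 (mod 349) for each prime q ∈ {2, 3, 29}.
229^174 ≡ 348 (mod 349)  [q = 2: ≢ 1 ✓]
229^116 ≡ 226 (mod 349)  [q = 3: ≢ 1 ✓]
229^12 ≡ 118 (mod 349)  [q = 29: ≢ 1 ✓]
None equal 1, so ord_349(229) = 348: 229 is a primitive root.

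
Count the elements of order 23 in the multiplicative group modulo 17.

0

φ(17) = 17 − 1 = 16 = 2^4.
(Z/17Z)^× is cyclic (|G| = 16); a cyclic group of order m has exactly φ(d) elements of each order d | m, and none otherwise.
Here 16 is not a multiple of 23, so there are no elements of order 23.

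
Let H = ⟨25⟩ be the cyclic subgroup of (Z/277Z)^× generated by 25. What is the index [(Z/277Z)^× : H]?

2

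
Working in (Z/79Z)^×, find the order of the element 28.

By Lagrange's theorem, ord_79(28) divides φ(79) = 79 − 1 = 78 = 2 · 3 · 13.
Divisors of 78: 1, 2, 3, 6, 13, 26, 39, 78.
Evaluate successive powers at the divisors of 78:
28^1 ≡ 28
28^2 ≡ 73
28^3 ≡ 69
28^6 ≡ 21
28^13 ≡ 24
28^26 ≡ 23
28^39 ≡ 78
28^78 ≡ 1
Therefore the multiplicative order of 28 modulo 79 is 78.

78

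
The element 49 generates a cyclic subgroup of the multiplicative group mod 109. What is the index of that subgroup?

By Lagrange's theorem, ord_109(49) divides φ(109) = 109 − 1 = 108 = 2^2 · 3^3.
Divisors of 108: 1, 2, 3, 4, 6, 9, 12, 18, 27, 36, 54, 108.
Check 49^d mod 109 for each divisor in increasing order:
49^1 ≡ 49 (mod 109)
49^2 ≡ 3 (mod 109)
49^3 ≡ 38 (mod 109)
49^4 ≡ 9 (mod 109)
49^6 ≡ 27 (mod 109)
49^9 ≡ 45 (mod 109)
49^12 ≡ 75 (mod 109)
49^18 ≡ 63 (mod 109)
49^27 ≡ 1 (mod 109) ✓
So ord_109(49) = 27, hence |⟨49⟩| = 27.
[(Z/109Z)^× : ⟨49⟩] = 108/27 = 4.

4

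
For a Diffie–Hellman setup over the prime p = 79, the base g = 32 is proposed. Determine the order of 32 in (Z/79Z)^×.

39

Since 32 ∈ (Z/79Z)^×, its order divides φ(79) = 79 − 1 = 78 = 2 · 3 · 13.
Divisors of 78: 1, 2, 3, 6, 13, 26, 39, 78.
Test each divisor d:
32^1 ≡ 32
32^2 ≡ 76
32^3 ≡ 62
32^6 ≡ 52
32^13 ≡ 23
32^26 ≡ 55
32^39 ≡ 1
Hence ord(32) = 39.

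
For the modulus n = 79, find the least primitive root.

3

φ(79) = 79 − 1 = 78 = 2 · 3 · 13.
g is a primitive root iff g^(78/q) ≢ 1 (mod 79) for each prime q ∈ {2, 3, 13}.
g = 2: 2^39 ≡ 1 — hits 1, so not a primitive root.
g = 3: 3^39 ≡ 78; 3^26 ≡ 23; 3^6 ≡ 18 — none is 1, so 3 is a primitive root.
So 3 is the smallest generator of (Z/79Z)^×.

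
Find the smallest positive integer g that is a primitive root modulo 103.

φ(103) = 103 − 1 = 102 = 2 · 3 · 17.
g is a primitive root iff g^(102/q) ≢ 1 (mod 103) for each prime q ∈ {2, 3, 17}.
g = 2: 2^51 ≡ 1 — hits 1, so not a primitive root.
g = 3: 3^51 ≡ 102; 3^34 ≡ 1 — hits 1, so not a primitive root.
g = 4: 4^51 ≡ 1 — hits 1, so not a primitive root.
g = 5: 5^51 ≡ 102; 5^34 ≡ 56; 5^6 ≡ 72 — none is 1, so 5 is a primitive root.
So 5 is the smallest generator of (Z/103Z)^×.

5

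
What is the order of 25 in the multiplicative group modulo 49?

21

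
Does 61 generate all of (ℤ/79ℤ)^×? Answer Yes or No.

No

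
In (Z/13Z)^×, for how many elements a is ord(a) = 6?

2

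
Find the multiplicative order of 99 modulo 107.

Since 99 ∈ (Z/107Z)^×, its order divides φ(107) = 107 − 1 = 106 = 2 · 53.
Divisors of 106: 1, 2, 53, 106.
Compute 99^d (mod 107) for the divisors d until we hit 1:
99^1 ≡ 99 (mod 107)
99^2 ≡ 64 (mod 107)
99^53 ≡ 1 (mod 107) ✓
The smallest such exponent is 53, so the order of 99 is 53.

53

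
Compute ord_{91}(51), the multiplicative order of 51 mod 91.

The order of 51 must divide φ(91) = φ(7·13) = (7−1)·(13−1) = 6·12 = 72 = 2^3 · 3^2.
Divisors of 72: 1, 2, 3, 4, 6, 8, 9, 12, 18, 24, 36, 72.
Compute 51^d (mod 91) for the divisors d until we hit 1:
51^1 ≡ 51 (mod 91)
51^2 ≡ 53 (mod 91)
51^3 ≡ 64 (mod 91)
51^4 ≡ 79 (mod 91)
51^6 ≡ 1 (mod 91) ✓
The smallest such exponent is 6, so the order of 51 is 6.

6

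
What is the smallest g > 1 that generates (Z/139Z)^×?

φ(139) = 139 − 1 = 138 = 2 · 3 · 23.
Test candidates g = 2, 3, … against the prime factors q ∈ {2, 3, 23} of φ(139): g is a generator iff g^(138/q) ≢ 1 for every such q.
g = 2: 2^69 ≡ 138; 2^46 ≡ 96; 2^6 ≡ 64 — none is 1, so 2 is a primitive root.
So 2 is the smallest generator of (Z/139Z)^×.

2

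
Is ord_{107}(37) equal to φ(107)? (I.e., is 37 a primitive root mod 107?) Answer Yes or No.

No

φ(107) = 107 − 1 = 106 = 2 · 53.
37 is a primitive root mod 107 iff 37^(φ(107)/q) ≢ 1 for every prime q | φ(107), i.e. q ∈ {2, 53}.
37^53 ≡ 1 (mod 107)  [q = 2: ≡ 1 ✗]
37^2 ≡ 85 (mod 107)  [q = 53: ≢ 1 ✓]
37^53 ≡ 1 shows ord(37) | 53, strictly less than φ(107); not a primitive root.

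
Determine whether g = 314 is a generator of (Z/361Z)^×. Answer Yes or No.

Yes

φ(361) = φ(19^2) = 19·(19−1) = 342 = 2 · 3^2 · 19.
314 is a primitive root mod 361 iff 314^(φ(361)/q) ≢ 1 for every prime q | φ(361), i.e. q ∈ {2, 3, 19}.
314^171 ≡ 360 (mod 361)  [q = 2: ≢ 1 ✓]
314^114 ≡ 68 (mod 361)  [q = 3: ≢ 1 ✓]
314^18 ≡ 39 (mod 361)  [q = 19: ≢ 1 ✓]
All checks pass, so 314 has order 342 and is a primitive root modulo 361.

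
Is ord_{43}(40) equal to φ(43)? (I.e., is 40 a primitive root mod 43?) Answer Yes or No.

No

φ(43) = 43 − 1 = 42 = 2 · 3 · 7.
It suffices to check that the order of 40 is not a proper divisor of 42: compute 40^(42/q) for q ∈ {2, 3, 7}.
40^21 ≡ 1 (mod 43)  [q = 2: ≡ 1 ✗]
40^14 ≡ 36 (mod 43)  [q = 3: ≢ 1 ✓]
40^6 ≡ 41 (mod 43)  [q = 7: ≢ 1 ✓]
40^21 ≡ 1 shows ord(40) | 21, strictly less than φ(43); not a primitive root.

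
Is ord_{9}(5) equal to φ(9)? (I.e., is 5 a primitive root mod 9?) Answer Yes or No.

Yes

φ(9) = φ(3^2) = 3·(3−1) = 6 = 2 · 3.
5 is a primitive root mod 9 iff 5^(φ(9)/q) ≢ 1 for every prime q | φ(9), i.e. q ∈ {2, 3}.
5^3 ≡ 8 (mod 9)  [q = 2: ≢ 1 ✓]
5^2 ≡ 7 (mod 9)  [q = 3: ≢ 1 ✓]
None equal 1, so ord_9(5) = 6: 5 is a primitive root.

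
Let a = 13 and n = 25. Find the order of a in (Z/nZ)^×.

20

ord(13) | φ(25) = φ(5^2) = 5·(5−1) = 20 = 2^2 · 5.
Divisors of 20: 1, 2, 4, 5, 10, 20.
Compute 13^d (mod 25) for the divisors d until we hit 1:
13^1 ≡ 13 (mod 25)
13^2 ≡ 19 (mod 25)
13^4 ≡ 11 (mod 25)
13^5 ≡ 18 (mod 25)
13^10 ≡ 24 (mod 25)
13^20 ≡ 1 (mod 25) ✓
Therefore the multiplicative order of 13 modulo 25 is 20.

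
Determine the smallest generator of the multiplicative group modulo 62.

3

φ(62) = φ(2)·φ(31) = 1·30 = 30 = 2 · 3 · 5.
Test candidates g = 2, 3, … against the prime factors q ∈ {2, 3, 5} of φ(62): g is a generator iff g^(30/q) ≢ 1 for every such q.
g = 2: gcd(2, 62) = 2 > 1, not a unit — skip.
g = 3: 3^15 ≡ 61; 3^10 ≡ 25; 3^6 ≡ 47 — none is 1, so 3 is a primitive root.
So 3 is the smallest generator of (Z/62Z)^×.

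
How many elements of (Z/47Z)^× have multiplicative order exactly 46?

φ(47) = 47 − 1 = 46 = 2 · 23.
Since (Z/47Z)^× is cyclic of order 46, the number of elements of order d is φ(d) when d | 46 and 0 otherwise.
46 = 2 · 23 divides 46, and φ(46) = 22.

22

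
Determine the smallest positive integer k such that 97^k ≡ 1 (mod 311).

310

ord(97) | φ(311) = 311 − 1 = 310 = 2 · 5 · 31.
Divisors of 310: 1, 2, 5, 10, 31, 62, 155, 310.
Check 97^d mod 311 for each divisor in increasing order:
97^1 ≡ 97 (mod 311)
97^2 ≡ 79 (mod 311)
97^5 ≡ 171 (mod 311)
97^10 ≡ 7 (mod 311)
97^31 ≡ 305 (mod 311)
97^62 ≡ 36 (mod 311)
97^155 ≡ 310 (mod 311)
97^310 ≡ 1 (mod 311) ✓
Hence ord(97) = 310.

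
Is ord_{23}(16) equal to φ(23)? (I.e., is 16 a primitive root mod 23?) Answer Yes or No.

No

φ(23) = 23 − 1 = 22 = 2 · 11.
16 is a primitive root mod 23 iff 16^(φ(23)/q) ≢ 1 for every prime q | φ(23), i.e. q ∈ {2, 11}.
16^11 ≡ 1 (mod 23)  [q = 2: ≡ 1 ✗]
16^2 ≡ 3 (mod 23)  [q = 11: ≢ 1 ✓]
The check at q = 2 fails, so 16 generates a proper subgroup.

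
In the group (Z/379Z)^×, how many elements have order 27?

18

φ(379) = 379 − 1 = 378 = 2 · 3^3 · 7.
In a cyclic group of order 378, there are φ(d) elements of order d for each divisor d of 378, and zero for non-divisors.
27 = 3^3 divides 378, and φ(27) = 18.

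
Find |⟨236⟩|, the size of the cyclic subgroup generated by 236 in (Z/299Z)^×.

ord(236) | φ(299) = φ(13·23) = (13−1)·(23−1) = 12·22 = 264 = 2^3 · 3 · 11.
Divisors of 264: 1, 2, 3, 4, 6, 8, 11, 12, 22, 24, 33, 44, 66, 88, 132, 264.
Compute 236^d (mod 299) for the divisors d until we hit 1:
236^1 ≡ 236 (mod 299)
236^2 ≡ 82 (mod 299)
236^3 ≡ 216 (mod 299)
236^4 ≡ 146 (mod 299)
236^6 ≡ 12 (mod 299)
236^8 ≡ 87 (mod 299)
236^11 ≡ 254 (mod 299)
236^12 ≡ 144 (mod 299)
236^22 ≡ 231 (mod 299)
236^24 ≡ 105 (mod 299)
236^33 ≡ 70 (mod 299)
236^44 ≡ 139 (mod 299)
236^66 ≡ 116 (mod 299)
236^88 ≡ 185 (mod 299)
236^132 ≡ 1 (mod 299) ✓
So ord_299(236) = 132.

132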